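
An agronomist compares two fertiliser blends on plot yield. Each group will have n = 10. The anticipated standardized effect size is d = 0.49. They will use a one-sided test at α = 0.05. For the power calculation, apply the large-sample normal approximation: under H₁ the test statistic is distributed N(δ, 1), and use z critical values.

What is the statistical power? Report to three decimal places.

Noncentrality parameter: δ = d·√(n/2) = 0.49 × √(10/2) = 1.0957
One-sided α = 0.05 → critical value z_{0.05} = 1.645.
Power = Φ(δ − 1.645) = Φ(-0.549) = 0.2914.

Power ≈ 0.291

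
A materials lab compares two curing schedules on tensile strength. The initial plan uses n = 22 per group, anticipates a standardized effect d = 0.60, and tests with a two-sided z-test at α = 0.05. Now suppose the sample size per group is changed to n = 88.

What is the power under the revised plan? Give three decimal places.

Power ≈ 0.978

With n = 88 per group: δ = d·√(n/2) = 0.60 × √(88/2) = 3.9799. Critical value z_{0.025} = 1.960.
Revised power = Φ(δ − 1.960) + Φ(−δ − 1.960) = Φ(2.020) + Φ(-5.940) = 0.9783 + 0.0000 = 0.9783.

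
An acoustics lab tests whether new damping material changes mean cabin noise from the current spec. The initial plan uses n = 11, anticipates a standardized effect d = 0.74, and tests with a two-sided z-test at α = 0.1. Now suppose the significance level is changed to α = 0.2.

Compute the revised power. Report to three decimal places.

Power ≈ 0.880

δ = d·√n = 0.74 × √11 = 2.4543 (unchanged). New critical value: z_{0.1} = 1.282.
Revised power = Φ(δ − 1.282) + Φ(−δ − 1.282) = Φ(1.173) + Φ(-3.736) = 0.8796 + 0.0001 = 0.8796.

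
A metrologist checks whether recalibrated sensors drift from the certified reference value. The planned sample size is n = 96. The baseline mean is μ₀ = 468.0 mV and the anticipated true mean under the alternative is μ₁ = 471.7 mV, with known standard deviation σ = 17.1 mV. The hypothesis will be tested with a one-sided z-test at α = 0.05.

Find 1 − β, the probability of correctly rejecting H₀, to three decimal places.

Standardized effect: d = |μ₁ − μ₀| / σ = |471.7 − 468.0| / 17.1 = 0.2164
Noncentrality parameter: δ = d·√n = 0.2164 × √96 = 2.1200
One-sided α = 0.05 → critical value z_{0.05} = 1.645.
Power = P(Z > 1.645 − δ) = Φ(0.475) = 0.6827.

Power ≈ 0.683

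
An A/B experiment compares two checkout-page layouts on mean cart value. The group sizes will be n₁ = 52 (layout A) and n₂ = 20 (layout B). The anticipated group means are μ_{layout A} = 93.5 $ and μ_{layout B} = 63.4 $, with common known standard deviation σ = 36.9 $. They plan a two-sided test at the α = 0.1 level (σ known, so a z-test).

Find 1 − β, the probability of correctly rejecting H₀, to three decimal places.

Standardized effect: d = |μ_{layout A} − μ_{layout B}| / σ = |93.5 − 63.4| / 36.9 = 0.8157
Noncentrality parameter: δ = d / √(1/n₁ + 1/n₂) = 0.8157 / √(1/52 + 1/20) = 3.1002
Critical value for a two-sided test at α = 0.1: z_{α/2} = 1.645.
Power = Φ(δ − 1.645) + Φ(−δ − 1.645) = Φ(1.455) + Φ(-4.745) = 0.9272 + 0.0000 = 0.9272.

Power ≈ 0.927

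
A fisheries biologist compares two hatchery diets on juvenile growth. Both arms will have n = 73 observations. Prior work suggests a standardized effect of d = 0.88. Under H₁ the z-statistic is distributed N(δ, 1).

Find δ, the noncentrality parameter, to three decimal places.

δ = d·√(n/2) = 0.88 × √(73/2) = 5.3165

δ ≈ 5.317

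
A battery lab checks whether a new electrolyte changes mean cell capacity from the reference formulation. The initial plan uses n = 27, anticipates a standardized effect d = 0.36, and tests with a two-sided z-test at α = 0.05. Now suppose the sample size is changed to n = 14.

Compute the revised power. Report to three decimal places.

Power ≈ 0.270

With n = 14: δ = d·√n = 0.36 × √14 = 1.3470. Critical value z_{0.025} = 1.960.
Revised power = Φ(δ − 1.960) + Φ(−δ − 1.960) = Φ(-0.613) + Φ(-3.307) = 0.2699 + 0.0005 = 0.2704.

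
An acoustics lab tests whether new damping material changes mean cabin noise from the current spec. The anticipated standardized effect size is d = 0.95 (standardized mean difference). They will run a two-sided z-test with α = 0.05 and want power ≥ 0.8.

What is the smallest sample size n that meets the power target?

n = 9

For power 0.8 need Φ(δ − z_{0.025}) = 0.8, so δ = z_{0.025} + z_{0.20} = 1.960 + 0.842 = 2.802.
(The Φ(−δ − z_{α/2}) term is vanishingly small for δ > 0 and is dropped in the standard sample-size formula.)
δ = d·√n ⇒ n = (δ/d)² = (2.802 / 0.95)² = 8.70.
Round up to the next whole unit.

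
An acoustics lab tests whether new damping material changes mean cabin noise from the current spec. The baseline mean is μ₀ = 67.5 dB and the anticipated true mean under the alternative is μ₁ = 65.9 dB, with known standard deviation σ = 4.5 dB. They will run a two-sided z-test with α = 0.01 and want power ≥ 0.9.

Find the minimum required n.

Standardized effect: d = |μ₁ − μ₀| / σ = |65.9 − 67.5| / 4.5 = 0.3556
For power 0.9 need Φ(δ − z_{0.005}) = 0.9, so δ = z_{0.005} + z_{0.10} = 2.576 + 1.282 = 3.857.
(For δ > 0 the lower-tail rejection region contributes negligibly to power, so the one-term inversion is standard.)
δ = d·√n ⇒ n = (δ/d)² = (3.857 / 0.3556)² = 117.70.
Rounding up, n = 118.

n = 118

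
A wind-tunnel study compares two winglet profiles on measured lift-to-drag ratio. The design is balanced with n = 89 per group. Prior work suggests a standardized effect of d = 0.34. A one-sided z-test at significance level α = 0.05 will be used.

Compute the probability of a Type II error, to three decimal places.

Noncentrality parameter: δ = d·√(n/2) = 0.34 × √(89/2) = 2.2681
One-sided α = 0.05 → critical value z_{0.05} = 1.645.
Power = Φ(δ − 1.645) = Φ(0.623) = 0.7334.
Type II error: β = 1 − power = 1 − 0.7334 = 0.2666.

β ≈ 0.267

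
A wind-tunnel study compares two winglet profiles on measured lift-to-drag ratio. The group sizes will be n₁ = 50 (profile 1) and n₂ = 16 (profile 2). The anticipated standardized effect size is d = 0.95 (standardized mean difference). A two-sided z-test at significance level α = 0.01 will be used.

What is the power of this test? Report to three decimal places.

Noncentrality parameter: δ = d / √(1/n₁ + 1/n₂) = 0.95 / √(1/50 + 1/16) = 3.3075
Critical value for a two-sided test at α = 0.01: z_{α/2} = 2.576.
Power = Φ(δ − 2.576) + Φ(−δ − 2.576) = Φ(0.732) + Φ(-5.883) = 0.7678 + 0.0000 = 0.7678.

Power ≈ 0.768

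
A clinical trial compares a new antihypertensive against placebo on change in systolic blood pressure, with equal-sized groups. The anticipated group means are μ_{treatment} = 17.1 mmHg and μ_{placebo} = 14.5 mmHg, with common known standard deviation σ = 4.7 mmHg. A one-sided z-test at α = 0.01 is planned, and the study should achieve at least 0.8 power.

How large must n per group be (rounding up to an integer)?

Standardized effect: d = |μ_{treatment} − μ_{placebo}| / σ = |17.1 − 14.5| / 4.7 = 0.5532
For power 0.8 need Φ(δ − z_{0.01}) = 0.8, so δ = z_{0.01} + z_{0.20} = 2.326 + 0.842 = 3.168.
δ = d·√(n/2) ⇒ n = 2(δ/d)² = 2 × (3.168 / 0.5532)² = 65.59.
Rounding up, n = 66 per group.

n = 66 per group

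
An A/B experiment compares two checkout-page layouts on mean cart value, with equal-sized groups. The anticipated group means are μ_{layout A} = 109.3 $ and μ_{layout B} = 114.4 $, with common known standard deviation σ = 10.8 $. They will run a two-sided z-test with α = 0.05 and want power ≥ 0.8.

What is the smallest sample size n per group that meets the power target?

n = 71 per group

Standardized effect: d = |μ_{layout A} − μ_{layout B}| / σ = |109.3 − 114.4| / 10.8 = 0.4722
Set Φ(δ − 1.960) = 0.8; then δ − 1.960 = Φ⁻¹(0.8) = 0.842, giving δ = 2.802.
(For δ > 0 the lower-tail rejection region contributes negligibly to power, so the one-term inversion is standard.)
δ = d·√(n/2) ⇒ n = 2(δ/d)² = 2 × (2.802 / 0.4722)² = 70.40.
Rounding up, n = 71 per group.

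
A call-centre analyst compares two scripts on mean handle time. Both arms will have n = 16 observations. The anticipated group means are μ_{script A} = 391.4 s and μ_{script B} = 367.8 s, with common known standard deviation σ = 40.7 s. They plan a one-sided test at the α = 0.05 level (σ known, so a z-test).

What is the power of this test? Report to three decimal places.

Standardized effect: d = |μ_{script A} − μ_{script B}| / σ = |391.4 − 367.8| / 40.7 = 0.5799
Noncentrality parameter: λ = d·√(n/2) = 0.5799 × √(16/2) = 1.6401
Critical value for a one-sided test at α = 0.05: z_α = 1.645.
Power = P(Z > 1.645 − λ) = Φ(-0.005) = 0.4981.

Power ≈ 0.498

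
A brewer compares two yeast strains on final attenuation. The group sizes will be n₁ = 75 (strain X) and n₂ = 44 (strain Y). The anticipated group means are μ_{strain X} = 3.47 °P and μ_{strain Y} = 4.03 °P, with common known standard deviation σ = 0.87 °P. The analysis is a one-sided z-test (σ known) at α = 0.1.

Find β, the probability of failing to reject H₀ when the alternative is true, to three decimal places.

β ≈ 0.018

Standardized effect: d = |μ_{strain X} − μ_{strain Y}| / σ = |3.47 − 4.03| / 0.87 = 0.6437
Noncentrality parameter: δ = d / √(1/n₁ + 1/n₂) = 0.6437 / √(1/75 + 1/44) = 3.3896
Critical value for a one-sided test at α = 0.1: z_α = 1.282.
Power = P(Z > 1.282 − δ) = Φ(2.108) = 0.9825.
Type II error: β = 1 − power = 1 − 0.9825 = 0.0175.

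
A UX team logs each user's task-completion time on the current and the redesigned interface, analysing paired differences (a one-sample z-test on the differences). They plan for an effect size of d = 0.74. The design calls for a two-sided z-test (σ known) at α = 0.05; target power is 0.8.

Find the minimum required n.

For power 0.8 need Φ(δ − z_{0.025}) = 0.8, so δ = z_{0.025} + z_{0.20} = 1.960 + 0.842 = 2.802.
(For δ > 0 the lower-tail rejection region contributes negligibly to power, so the one-term inversion is standard.)
δ = d·√n ⇒ n = (δ/d)² = (2.802 / 0.74)² = 14.33.
Round up to the next whole unit.

n = 15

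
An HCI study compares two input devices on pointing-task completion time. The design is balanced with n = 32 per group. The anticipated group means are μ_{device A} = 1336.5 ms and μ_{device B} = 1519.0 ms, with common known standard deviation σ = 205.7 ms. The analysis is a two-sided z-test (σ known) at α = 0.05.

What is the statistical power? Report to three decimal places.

Power ≈ 0.944

Standardized effect: d = |μ_{device A} − μ_{device B}| / σ = |1336.5 − 1519.0| / 205.7 = 0.8872
Noncentrality parameter: δ = d·√(n/2) = 0.8872 × √(32/2) = 3.5489
Critical value for a two-sided test at α = 0.05: z_{α/2} = 1.960.
Power = Φ(δ − 1.960) + Φ(−δ − 1.960) = Φ(1.589) + Φ(-5.509) = 0.9440 + 0.0000 = 0.9440.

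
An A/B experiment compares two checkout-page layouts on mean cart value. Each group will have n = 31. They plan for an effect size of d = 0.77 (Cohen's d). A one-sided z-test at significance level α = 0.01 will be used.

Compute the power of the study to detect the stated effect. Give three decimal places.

Power ≈ 0.760

Noncentrality parameter: δ = d·√(n/2) = 0.77 × √(31/2) = 3.0315
Critical value for a one-sided test at α = 0.01: z_α = 2.326.
Power = P(Z > 2.326 − δ) = Φ(0.705) = 0.7596.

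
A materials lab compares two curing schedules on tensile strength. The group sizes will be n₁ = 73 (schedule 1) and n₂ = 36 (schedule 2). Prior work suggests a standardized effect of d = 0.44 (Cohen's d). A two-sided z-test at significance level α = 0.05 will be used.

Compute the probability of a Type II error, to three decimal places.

Noncentrality parameter: δ = d / √(1/n₁ + 1/n₂) = 0.44 / √(1/73 + 1/36) = 2.1605
Two-sided α = 0.05 → critical value z_{0.025} = 1.960.
Power = Φ(δ − 1.960) + Φ(−δ − 1.960) = Φ(0.201) + Φ(-4.120) = 0.5795 + 0.0000 = 0.5795.
Type II error: β = 1 − power = 1 − 0.5795 = 0.4205.

β ≈ 0.421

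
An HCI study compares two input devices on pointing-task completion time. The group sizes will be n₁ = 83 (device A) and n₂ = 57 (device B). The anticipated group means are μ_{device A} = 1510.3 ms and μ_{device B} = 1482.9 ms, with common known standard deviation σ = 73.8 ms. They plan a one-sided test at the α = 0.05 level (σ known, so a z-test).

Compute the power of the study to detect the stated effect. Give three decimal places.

Power ≈ 0.696

Standardized effect: d = |μ_{device A} − μ_{device B}| / σ = |1510.3 − 1482.9| / 73.8 = 0.3713
Noncentrality parameter: δ = d / √(1/n₁ + 1/n₂) = 0.3713 / √(1/83 + 1/57) = 2.1583
One-sided α = 0.05 → critical value z_{0.05} = 1.645.
Power = Φ(δ − 1.645) = Φ(0.513) = 0.6962.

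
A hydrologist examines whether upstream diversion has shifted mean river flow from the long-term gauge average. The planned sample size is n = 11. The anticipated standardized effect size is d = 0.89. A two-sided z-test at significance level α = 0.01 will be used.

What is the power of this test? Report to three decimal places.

Power ≈ 0.647

Noncentrality parameter: δ = d·√n = 0.89 × √11 = 2.9518
Two-sided α = 0.01 → critical value z_{0.005} = 2.576.
Power = Φ(δ − 2.576) + Φ(−δ − 2.576) = Φ(0.376) + Φ(-5.528) = 0.6465 + 0.0000 = 0.6465.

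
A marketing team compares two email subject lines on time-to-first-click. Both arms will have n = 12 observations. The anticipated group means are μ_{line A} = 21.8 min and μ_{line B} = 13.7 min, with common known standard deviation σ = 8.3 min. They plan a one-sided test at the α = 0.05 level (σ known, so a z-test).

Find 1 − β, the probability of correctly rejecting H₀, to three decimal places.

Power ≈ 0.772

Standardized effect: d = |μ_{line A} − μ_{line B}| / σ = |21.8 − 13.7| / 8.3 = 0.9759
Noncentrality parameter: δ = d·√(n/2) = 0.9759 × √(12/2) = 2.3905
One-sided α = 0.05 → critical value z_{0.05} = 1.645.
Power = P(Z > 1.645 − δ) = Φ(0.746) = 0.7720.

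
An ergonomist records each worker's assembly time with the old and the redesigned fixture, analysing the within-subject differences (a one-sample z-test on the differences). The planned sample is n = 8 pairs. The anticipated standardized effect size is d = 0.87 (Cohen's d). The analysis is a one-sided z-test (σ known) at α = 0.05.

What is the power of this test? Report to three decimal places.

Noncentrality parameter: δ = d·√n = 0.87 × √8 = 2.4607
One-sided α = 0.05 → critical value z_{0.05} = 1.645.
Power = Φ(δ − 1.645) = Φ(0.816) = 0.7927.

Power ≈ 0.793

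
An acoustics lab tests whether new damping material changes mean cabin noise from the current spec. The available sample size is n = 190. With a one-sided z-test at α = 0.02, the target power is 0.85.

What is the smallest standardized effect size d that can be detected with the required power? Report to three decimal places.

d ≈ 0.224

Need Φ(δ − 2.054) = 0.85, so δ = 2.054 + 1.036 = 3.090.
δ = d·√n ⇒ d = δ/√n = 3.090/√190 = 0.2242.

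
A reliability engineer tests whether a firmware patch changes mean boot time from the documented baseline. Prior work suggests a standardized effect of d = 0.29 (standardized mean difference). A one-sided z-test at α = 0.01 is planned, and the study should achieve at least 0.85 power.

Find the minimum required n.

For power 0.85 need Φ(δ − z_{0.01}) = 0.85, so δ = z_{0.01} + z_{0.15} = 2.326 + 1.036 = 3.363.
δ = d·√n ⇒ n = (δ/d)² = (3.363 / 0.29)² = 134.46.
Round up to the next whole unit.

n = 135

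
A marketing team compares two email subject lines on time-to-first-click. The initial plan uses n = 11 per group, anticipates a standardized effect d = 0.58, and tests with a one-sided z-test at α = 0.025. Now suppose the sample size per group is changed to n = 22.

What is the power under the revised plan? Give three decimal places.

Power ≈ 0.486

With n = 22 per group: δ = d·√(n/2) = 0.58 × √(22/2) = 1.9236. Critical value z_{0.025} = 1.960.
Revised power = Φ(δ − 1.960) = Φ(-0.036) = 0.4855.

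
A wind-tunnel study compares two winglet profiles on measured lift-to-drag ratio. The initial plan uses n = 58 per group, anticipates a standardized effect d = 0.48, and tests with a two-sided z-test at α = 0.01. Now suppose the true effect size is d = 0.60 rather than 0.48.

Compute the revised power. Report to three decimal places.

With d = 0.60: δ = d·√(n/2) = 0.60 × √(58/2) = 3.2311. Critical value z_{0.005} = 2.576.
Revised power = Φ(δ − 2.576) + Φ(−δ − 2.576) = Φ(0.655) + Φ(-5.807) = 0.7439 + 0.0000 = 0.7439.

Power ≈ 0.744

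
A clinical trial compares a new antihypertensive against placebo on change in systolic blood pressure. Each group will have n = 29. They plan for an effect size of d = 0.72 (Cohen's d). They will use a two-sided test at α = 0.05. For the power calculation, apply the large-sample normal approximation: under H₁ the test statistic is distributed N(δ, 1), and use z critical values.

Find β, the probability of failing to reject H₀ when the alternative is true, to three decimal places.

Noncentrality parameter: δ = d·√(n/2) = 0.72 × √(29/2) = 2.7417
Critical value for a two-sided test at α = 0.05: z_{α/2} = 1.960.
Power = Φ(δ − 1.960) + Φ(−δ − 1.960) = Φ(0.782) + Φ(-4.702) = 0.7828 + 0.0000 = 0.7828.
Type II error: β = 1 − power = 1 − 0.7828 = 0.2172.

β ≈ 0.217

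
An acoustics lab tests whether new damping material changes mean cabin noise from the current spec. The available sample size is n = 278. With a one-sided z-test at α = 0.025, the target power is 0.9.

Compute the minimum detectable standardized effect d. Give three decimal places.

Need Φ(δ − 1.960) = 0.9, so δ = 1.960 + 1.282 = 3.242.
δ = d·√n ⇒ d = δ/√n = 3.242/√278 = 0.1944.

d ≈ 0.194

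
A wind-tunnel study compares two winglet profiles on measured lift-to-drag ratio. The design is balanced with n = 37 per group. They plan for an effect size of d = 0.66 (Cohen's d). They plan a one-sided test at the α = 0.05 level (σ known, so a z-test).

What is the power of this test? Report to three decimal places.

Power ≈ 0.884

Noncentrality parameter: δ = d·√(n/2) = 0.66 × √(37/2) = 2.8388
Critical value for a one-sided test at α = 0.05: z_α = 1.645.
Power = Φ(δ − 1.645) = Φ(1.194) = 0.8837.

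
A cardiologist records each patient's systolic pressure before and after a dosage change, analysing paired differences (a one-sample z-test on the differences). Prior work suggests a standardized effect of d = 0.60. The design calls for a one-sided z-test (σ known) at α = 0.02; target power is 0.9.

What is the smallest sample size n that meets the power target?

For power 0.9 need Φ(δ − z_{0.02}) = 0.9, so δ = z_{0.02} + z_{0.10} = 2.054 + 1.282 = 3.335.
δ = d·√n ⇒ n = (δ/d)² = (3.335 / 0.60)² = 30.90.
Rounding up, n = 31.

n = 31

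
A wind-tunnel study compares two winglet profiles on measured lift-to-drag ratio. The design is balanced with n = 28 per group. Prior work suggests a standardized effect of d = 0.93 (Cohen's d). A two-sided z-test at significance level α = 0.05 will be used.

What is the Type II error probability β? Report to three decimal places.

β ≈ 0.064

Noncentrality parameter: δ = d·√(n/2) = 0.93 × √(28/2) = 3.4797
Two-sided α = 0.05 → critical value z_{0.025} = 1.960.
Power = Φ(δ − 1.960) + Φ(−δ − 1.960) = Φ(1.520) + Φ(-5.440) = 0.9357 + 0.0000 = 0.9357.
Type II error: β = 1 − power = 1 − 0.9357 = 0.0643.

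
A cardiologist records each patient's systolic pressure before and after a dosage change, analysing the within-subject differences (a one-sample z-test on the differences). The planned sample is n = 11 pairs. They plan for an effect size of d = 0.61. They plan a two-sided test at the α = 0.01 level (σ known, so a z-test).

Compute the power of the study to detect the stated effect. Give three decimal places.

Power ≈ 0.290

Noncentrality parameter: δ = d·√n = 0.61 × √11 = 2.0231
Critical value for a two-sided test at α = 0.01: z_{α/2} = 2.576.
Power = Φ(δ − 2.576) + Φ(−δ − 2.576) = Φ(-0.553) + Φ(-4.599) = 0.2902 + 0.0000 = 0.2902.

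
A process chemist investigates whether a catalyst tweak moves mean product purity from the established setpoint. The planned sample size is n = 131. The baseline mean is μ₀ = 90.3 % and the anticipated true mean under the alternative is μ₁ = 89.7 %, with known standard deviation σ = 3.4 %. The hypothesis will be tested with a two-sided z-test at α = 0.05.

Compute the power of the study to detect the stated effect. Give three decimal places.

Power ≈ 0.524

Standardized effect: d = |μ₁ − μ₀| / σ = |89.7 − 90.3| / 3.4 = 0.1765
Noncentrality parameter: δ = d·√n = 0.1765 × √131 = 2.0198
Two-sided α = 0.05 → critical value z_{0.025} = 1.960.
Power = Φ(δ − 1.960) + Φ(−δ − 1.960) = Φ(0.060) + Φ(-3.980) = 0.5239 + 0.0000 = 0.5239.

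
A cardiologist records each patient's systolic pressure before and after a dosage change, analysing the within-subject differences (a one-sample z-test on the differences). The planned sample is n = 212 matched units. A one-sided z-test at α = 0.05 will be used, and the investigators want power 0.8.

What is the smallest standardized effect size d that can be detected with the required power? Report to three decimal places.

d ≈ 0.171

Need Φ(δ − 1.645) = 0.8, so δ = 1.645 + 0.842 = 2.486.
δ = d·√n ⇒ d = δ/√n = 2.486/√212 = 0.1708.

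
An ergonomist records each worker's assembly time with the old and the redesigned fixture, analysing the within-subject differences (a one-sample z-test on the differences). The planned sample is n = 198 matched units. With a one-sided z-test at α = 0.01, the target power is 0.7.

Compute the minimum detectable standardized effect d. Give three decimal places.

d ≈ 0.203

Required noncentrality: δ = z_{0.01} + z_{0.30} = 2.326 + 0.524 = 2.851.
δ = d·√n ⇒ d = δ/√n = 2.851/√198 = 0.2026.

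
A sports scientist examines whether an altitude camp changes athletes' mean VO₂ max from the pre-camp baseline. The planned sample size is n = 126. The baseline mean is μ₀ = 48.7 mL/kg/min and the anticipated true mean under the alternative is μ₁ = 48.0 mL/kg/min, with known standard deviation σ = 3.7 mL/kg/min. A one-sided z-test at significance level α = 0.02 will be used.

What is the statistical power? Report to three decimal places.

Standardized effect: d = |μ₁ − μ₀| / σ = |48.0 − 48.7| / 3.7 = 0.1892
Noncentrality parameter: δ = d·√n = 0.1892 × √126 = 2.1236
One-sided α = 0.02 → critical value z_{0.02} = 2.054.
Power = P(Z > 2.054 − δ) = Φ(0.070) = 0.5279.

Power ≈ 0.528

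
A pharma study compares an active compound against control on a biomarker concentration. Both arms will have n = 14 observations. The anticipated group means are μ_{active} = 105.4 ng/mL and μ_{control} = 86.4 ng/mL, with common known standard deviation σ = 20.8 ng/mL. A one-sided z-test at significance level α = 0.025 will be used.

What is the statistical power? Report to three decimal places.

Standardized effect: d = |μ_{active} − μ_{control}| / σ = |105.4 − 86.4| / 20.8 = 0.9135
Noncentrality parameter: λ = d·√(n/2) = 0.9135 × √(14/2) = 2.4168
Critical value for a one-sided test at α = 0.025: z_α = 1.960.
Power = Φ(λ − 1.960) = Φ(0.457) = 0.6761.

Power ≈ 0.676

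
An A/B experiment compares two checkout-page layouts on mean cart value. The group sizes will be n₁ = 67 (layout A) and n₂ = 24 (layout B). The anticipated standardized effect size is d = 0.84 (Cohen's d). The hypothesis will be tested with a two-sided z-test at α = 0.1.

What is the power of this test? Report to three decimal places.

Power ≈ 0.970

Noncentrality parameter: δ = d / √(1/n₁ + 1/n₂) = 0.84 / √(1/67 + 1/24) = 3.5310
Two-sided α = 0.1 → critical value z_{0.05} = 1.645.
Power = Φ(δ − 1.645) + Φ(−δ − 1.645) = Φ(1.886) + Φ(-5.176) = 0.9704 + 0.0000 = 0.9704.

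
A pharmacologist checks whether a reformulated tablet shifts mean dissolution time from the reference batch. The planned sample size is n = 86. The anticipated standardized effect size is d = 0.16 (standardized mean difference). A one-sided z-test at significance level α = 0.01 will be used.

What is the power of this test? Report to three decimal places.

Noncentrality parameter: δ = d·√n = 0.16 × √86 = 1.4838
One-sided α = 0.01 → critical value z_{0.01} = 2.326.
Power = P(Z > 2.326 − δ) = Φ(-0.843) = 0.1997.

Power ≈ 0.200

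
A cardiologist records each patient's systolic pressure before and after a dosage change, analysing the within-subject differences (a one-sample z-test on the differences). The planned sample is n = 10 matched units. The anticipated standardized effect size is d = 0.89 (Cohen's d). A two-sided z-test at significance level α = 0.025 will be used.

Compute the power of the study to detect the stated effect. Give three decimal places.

Power ≈ 0.717

Noncentrality parameter: δ = d·√n = 0.89 × √10 = 2.8144
Two-sided α = 0.025 → critical value z_{0.0125} = 2.241.
Power = Φ(δ − 2.241) + Φ(−δ − 2.241) = Φ(0.573) + Φ(-5.056) = 0.7167 + 0.0000 = 0.7167.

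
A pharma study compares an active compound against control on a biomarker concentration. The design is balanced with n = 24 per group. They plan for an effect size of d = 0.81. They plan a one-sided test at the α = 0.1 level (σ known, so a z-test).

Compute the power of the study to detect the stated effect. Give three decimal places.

Noncentrality parameter: δ = d·√(n/2) = 0.81 × √(24/2) = 2.8059
One-sided α = 0.1 → critical value z_{0.1} = 1.282.
Power = P(Z > 1.282 − δ) = Φ(1.524) = 0.9363.

Power ≈ 0.936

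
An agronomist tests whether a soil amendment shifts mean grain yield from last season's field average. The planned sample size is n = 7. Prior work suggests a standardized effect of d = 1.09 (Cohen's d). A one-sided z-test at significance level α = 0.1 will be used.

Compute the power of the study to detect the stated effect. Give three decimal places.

Power ≈ 0.945

Noncentrality parameter: δ = d·√n = 1.09 × √7 = 2.8839
Critical value for a one-sided test at α = 0.1: z_α = 1.282.
Power = P(Z > 1.282 − δ) = Φ(1.602) = 0.9455.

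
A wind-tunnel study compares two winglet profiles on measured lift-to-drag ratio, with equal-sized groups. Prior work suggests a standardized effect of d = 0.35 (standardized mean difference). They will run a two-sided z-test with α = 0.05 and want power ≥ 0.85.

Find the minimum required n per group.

n = 147 per group

For power 0.85 need Φ(δ − z_{0.025}) = 0.85, so δ = z_{0.025} + z_{0.15} = 1.960 + 1.036 = 2.996.
(Ignoring the negligible lower-tail rejection probability gives the usual closed-form inversion.)
δ = d·√(n/2) ⇒ n = 2(δ/d)² = 2 × (2.996 / 0.35)² = 146.59.
Rounding up, n = 147 per group.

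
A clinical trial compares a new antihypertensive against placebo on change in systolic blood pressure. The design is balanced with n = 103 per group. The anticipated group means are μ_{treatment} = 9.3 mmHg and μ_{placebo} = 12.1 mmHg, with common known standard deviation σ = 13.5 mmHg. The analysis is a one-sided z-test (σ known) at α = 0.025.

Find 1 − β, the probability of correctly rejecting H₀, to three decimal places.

Power ≈ 0.319

Standardized effect: d = |μ_{treatment} − μ_{placebo}| / σ = |9.3 − 12.1| / 13.5 = 0.2074
Noncentrality parameter: λ = d·√(n/2) = 0.2074 × √(103/2) = 1.4884
One-sided α = 0.025 → critical value z_{0.025} = 1.960.
Power = P(Z > 1.960 − λ) = Φ(-0.472) = 0.3186.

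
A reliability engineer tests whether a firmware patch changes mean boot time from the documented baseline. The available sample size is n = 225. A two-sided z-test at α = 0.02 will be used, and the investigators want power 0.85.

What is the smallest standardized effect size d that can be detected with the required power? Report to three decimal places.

d ≈ 0.224

Need Φ(δ − 2.326) = 0.85, so δ = 2.326 + 1.036 = 3.363.
(The second rejection-region term Φ(−δ − z_{α/2}) is negligible and dropped.)
δ = d·√n ⇒ d = δ/√n = 3.363/√225 = 0.2242.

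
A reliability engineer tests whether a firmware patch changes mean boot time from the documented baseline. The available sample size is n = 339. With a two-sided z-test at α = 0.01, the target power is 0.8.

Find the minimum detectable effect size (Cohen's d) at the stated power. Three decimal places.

Need Φ(δ − 2.576) = 0.8, so δ = 2.576 + 0.842 = 3.417.
(The second rejection-region term Φ(−δ − z_{α/2}) is negligible and dropped.)
δ = d·√n ⇒ d = δ/√n = 3.417/√339 = 0.1856.

d ≈ 0.186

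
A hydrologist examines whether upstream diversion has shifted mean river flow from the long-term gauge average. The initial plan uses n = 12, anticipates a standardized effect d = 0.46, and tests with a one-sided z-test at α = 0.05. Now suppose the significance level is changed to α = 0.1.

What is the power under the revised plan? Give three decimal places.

δ = d·√n = 0.46 × √12 = 1.5935 (unchanged). New critical value: z_{0.1} = 1.282.
Revised power = P(Z > 1.282 − δ) = Φ(0.312) = 0.6225.

Power ≈ 0.622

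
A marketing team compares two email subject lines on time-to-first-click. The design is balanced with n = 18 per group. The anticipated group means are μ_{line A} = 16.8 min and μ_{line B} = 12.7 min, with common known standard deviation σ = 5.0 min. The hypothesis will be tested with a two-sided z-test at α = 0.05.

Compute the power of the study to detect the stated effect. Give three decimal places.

Power ≈ 0.691

Standardized effect: d = |μ_{line A} − μ_{line B}| / σ = |16.8 − 12.7| / 5.0 = 0.8200
Noncentrality parameter: δ = d·√(n/2) = 0.8200 × √(18/2) = 2.4600
Critical value for a two-sided test at α = 0.05: z_{α/2} = 1.960.
Power = Φ(δ − 1.960) + Φ(−δ − 1.960) = Φ(0.500) + Φ(-4.420) = 0.6915 + 0.0000 = 0.6915.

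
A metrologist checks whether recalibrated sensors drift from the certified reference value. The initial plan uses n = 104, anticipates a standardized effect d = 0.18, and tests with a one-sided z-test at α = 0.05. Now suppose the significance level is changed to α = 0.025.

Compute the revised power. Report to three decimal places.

δ = d·√n = 0.18 × √104 = 1.8356 (unchanged). New critical value: z_{0.025} = 1.960.
Revised power = Φ(δ − 1.960) = Φ(-0.124) = 0.4505.

Power ≈ 0.451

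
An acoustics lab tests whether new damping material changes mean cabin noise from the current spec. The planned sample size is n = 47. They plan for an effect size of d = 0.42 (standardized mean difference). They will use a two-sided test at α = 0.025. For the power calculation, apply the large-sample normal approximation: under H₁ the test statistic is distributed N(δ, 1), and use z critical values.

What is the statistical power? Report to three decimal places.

Power ≈ 0.738

Noncentrality parameter: δ = d·√n = 0.42 × √47 = 2.8794
Critical value for a two-sided test at α = 0.025: z_{α/2} = 2.241.
Power = Φ(δ − 2.241) + Φ(−δ − 2.241) = Φ(0.638) + Φ(-5.121) = 0.7383 + 0.0000 = 0.7383.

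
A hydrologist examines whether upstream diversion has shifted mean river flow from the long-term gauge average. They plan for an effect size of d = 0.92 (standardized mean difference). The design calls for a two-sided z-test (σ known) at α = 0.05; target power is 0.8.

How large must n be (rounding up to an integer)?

n = 10

For power 0.8 need Φ(δ − z_{0.025}) = 0.8, so δ = z_{0.025} + z_{0.20} = 1.960 + 0.842 = 2.802.
(For δ > 0 the lower-tail rejection region contributes negligibly to power, so the one-term inversion is standard.)
δ = d·√n ⇒ n = (δ/d)² = (2.802 / 0.92)² = 9.27.
Round up to the next whole unit.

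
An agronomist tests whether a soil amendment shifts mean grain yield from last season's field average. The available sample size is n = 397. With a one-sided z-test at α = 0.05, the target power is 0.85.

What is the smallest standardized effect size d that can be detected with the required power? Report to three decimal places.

Need Φ(δ − 1.645) = 0.85, so δ = 1.645 + 1.036 = 2.681.
δ = d·√n ⇒ d = δ/√n = 2.681/√397 = 0.1346.

d ≈ 0.135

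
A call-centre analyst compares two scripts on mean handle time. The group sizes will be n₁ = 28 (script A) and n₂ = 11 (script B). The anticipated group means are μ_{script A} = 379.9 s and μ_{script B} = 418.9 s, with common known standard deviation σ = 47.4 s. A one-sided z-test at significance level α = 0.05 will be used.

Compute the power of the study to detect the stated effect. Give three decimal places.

Standardized effect: d = |μ_{script A} − μ_{script B}| / σ = |379.9 − 418.9| / 47.4 = 0.8228
Noncentrality parameter: δ = d / √(1/n₁ + 1/n₂) = 0.8228 / √(1/28 + 1/11) = 2.3122
Critical value for a one-sided test at α = 0.05: z_α = 1.645.
Power = Φ(δ − 1.645) = Φ(0.667) = 0.7477.

Power ≈ 0.748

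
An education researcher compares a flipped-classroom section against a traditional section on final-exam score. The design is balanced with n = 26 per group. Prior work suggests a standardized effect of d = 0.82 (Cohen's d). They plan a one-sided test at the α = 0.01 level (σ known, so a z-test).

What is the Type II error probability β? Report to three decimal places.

Noncentrality parameter: δ = d·√(n/2) = 0.82 × √(26/2) = 2.9566
One-sided α = 0.01 → critical value z_{0.01} = 2.326.
Power = P(Z > 2.326 − δ) = Φ(0.630) = 0.7357.
Type II error: β = 1 − power = 1 − 0.7357 = 0.2643.

β ≈ 0.264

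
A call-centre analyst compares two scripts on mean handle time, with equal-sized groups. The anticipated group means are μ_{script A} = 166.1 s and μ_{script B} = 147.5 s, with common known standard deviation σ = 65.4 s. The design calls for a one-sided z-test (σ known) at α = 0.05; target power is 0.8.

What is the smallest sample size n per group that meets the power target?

n = 153 per group

Standardized effect: d = |μ_{script A} − μ_{script B}| / σ = |166.1 − 147.5| / 65.4 = 0.2844
Set Φ(δ − 1.645) = 0.8; then δ − 1.645 = Φ⁻¹(0.8) = 0.842, giving δ = 2.486.
δ = d·√(n/2) ⇒ n = 2(δ/d)² = 2 × (2.486 / 0.2844)² = 152.87.
Rounding up, n = 153 per group.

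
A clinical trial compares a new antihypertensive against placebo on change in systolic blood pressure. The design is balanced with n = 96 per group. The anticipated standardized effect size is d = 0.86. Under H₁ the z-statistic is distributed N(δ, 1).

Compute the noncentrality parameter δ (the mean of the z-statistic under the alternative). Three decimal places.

The noncentrality parameter scales effect size by the design's sample-size factor: δ = d·√(n/2) = 0.86 × √(96/2) = 5.9583

δ ≈ 5.958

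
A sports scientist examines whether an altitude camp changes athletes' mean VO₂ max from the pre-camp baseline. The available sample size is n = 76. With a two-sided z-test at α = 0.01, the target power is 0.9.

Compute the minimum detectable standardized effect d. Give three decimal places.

Need Φ(δ − 2.576) = 0.9, so δ = 2.576 + 1.282 = 3.857.
(Lower-tail contribution to power is negligible for δ > 0.)
δ = d·√n ⇒ d = δ/√n = 3.857/√76 = 0.4425.

d ≈ 0.442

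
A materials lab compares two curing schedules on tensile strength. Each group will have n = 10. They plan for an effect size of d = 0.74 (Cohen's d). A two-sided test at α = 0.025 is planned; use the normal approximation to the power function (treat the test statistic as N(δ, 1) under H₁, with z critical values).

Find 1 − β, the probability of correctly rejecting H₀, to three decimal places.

Noncentrality parameter: δ = d·√(n/2) = 0.74 × √(10/2) = 1.6547
Critical value for a two-sided test at α = 0.025: z_{α/2} = 2.241.
Power = Φ(δ − 2.241) + Φ(−δ − 2.241) = Φ(-0.587) + Φ(-3.896) = 0.2787 + 0.0000 = 0.2787.

Power ≈ 0.279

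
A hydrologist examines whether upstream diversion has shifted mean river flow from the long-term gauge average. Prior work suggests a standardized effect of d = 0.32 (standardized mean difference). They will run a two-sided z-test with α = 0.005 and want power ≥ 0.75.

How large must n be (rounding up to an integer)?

n = 119

For power 0.75 need Φ(δ − z_{0.0025}) = 0.75, so δ = z_{0.0025} + z_{0.25} = 2.807 + 0.674 = 3.482.
(The Φ(−δ − z_{α/2}) term is vanishingly small for δ > 0 and is dropped in the standard sample-size formula.)
δ = d·√n ⇒ n = (δ/d)² = (3.482 / 0.32)² = 118.37.
Round up to the next whole unit.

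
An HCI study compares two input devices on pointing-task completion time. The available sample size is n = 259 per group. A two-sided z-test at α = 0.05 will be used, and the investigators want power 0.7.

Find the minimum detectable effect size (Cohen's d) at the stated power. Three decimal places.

d ≈ 0.218

Required noncentrality: δ = z_{0.025} + z_{0.30} = 1.960 + 0.524 = 2.484.
(Lower-tail contribution to power is negligible for δ > 0.)
δ = d·√(n/2) ⇒ d = δ/√(n/2) = 2.484/√(259/2) = 0.2183.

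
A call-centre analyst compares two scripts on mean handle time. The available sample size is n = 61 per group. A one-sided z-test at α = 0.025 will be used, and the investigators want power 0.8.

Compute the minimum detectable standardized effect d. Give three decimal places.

Required noncentrality: δ = z_{0.025} + z_{0.20} = 1.960 + 0.842 = 2.802.
δ = d·√(n/2) ⇒ d = δ/√(n/2) = 2.802/√(61/2) = 0.5073.

d ≈ 0.507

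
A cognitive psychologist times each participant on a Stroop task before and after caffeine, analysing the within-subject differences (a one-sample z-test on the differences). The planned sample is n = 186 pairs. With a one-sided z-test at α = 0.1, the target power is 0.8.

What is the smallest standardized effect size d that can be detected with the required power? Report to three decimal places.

Required noncentrality: δ = z_{0.1} + z_{0.20} = 1.282 + 0.842 = 2.123.
δ = d·√n ⇒ d = δ/√n = 2.123/√186 = 0.1557.

d ≈ 0.156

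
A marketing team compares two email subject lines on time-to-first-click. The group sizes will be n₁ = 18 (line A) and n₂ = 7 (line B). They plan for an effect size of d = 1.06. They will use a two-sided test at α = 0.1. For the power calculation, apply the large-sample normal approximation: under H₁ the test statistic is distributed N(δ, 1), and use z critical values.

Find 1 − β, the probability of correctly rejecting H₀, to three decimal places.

Noncentrality parameter: δ = d / √(1/n₁ + 1/n₂) = 1.06 / √(1/18 + 1/7) = 2.3797
Critical value for a two-sided test at α = 0.1: z_{α/2} = 1.645.
Power = Φ(δ − 1.645) + Φ(−δ − 1.645) = Φ(0.735) + Φ(-4.025) = 0.7688 + 0.0000 = 0.7688.

Power ≈ 0.769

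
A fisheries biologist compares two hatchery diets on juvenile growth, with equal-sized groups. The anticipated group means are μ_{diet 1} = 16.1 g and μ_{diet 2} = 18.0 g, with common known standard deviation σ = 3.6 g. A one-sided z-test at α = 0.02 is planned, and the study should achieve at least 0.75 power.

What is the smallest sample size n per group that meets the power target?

n = 54 per group

Standardized effect: d = |μ_{diet 1} − μ_{diet 2}| / σ = |16.1 − 18.0| / 3.6 = 0.5278
Set Φ(δ − 2.054) = 0.75; then δ − 2.054 = Φ⁻¹(0.75) = 0.674, giving δ = 2.728.
δ = d·√(n/2) ⇒ n = 2(δ/d)² = 2 × (2.728 / 0.5278)² = 53.44.
Rounding up, n = 54 per group.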